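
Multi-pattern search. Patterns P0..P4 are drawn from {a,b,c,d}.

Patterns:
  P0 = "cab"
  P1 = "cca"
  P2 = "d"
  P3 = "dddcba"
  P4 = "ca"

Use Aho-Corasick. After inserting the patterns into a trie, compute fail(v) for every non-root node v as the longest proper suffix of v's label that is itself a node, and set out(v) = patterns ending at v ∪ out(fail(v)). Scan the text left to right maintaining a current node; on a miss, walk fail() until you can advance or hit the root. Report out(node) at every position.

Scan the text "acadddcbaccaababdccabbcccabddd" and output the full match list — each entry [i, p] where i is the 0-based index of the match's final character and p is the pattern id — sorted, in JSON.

Build automaton:
Trie (insert patterns):
  n0 'ε': c→1 d→6
  n1 'c': a→2 c→4
  n2 'ca': b→3  ←P4
  n3 'cab': ·  ←P0
  n4 'cc': a→5
  n5 'cca': ·  ←P1
  n6 'd': d→7  ←P2
  n7 'dd': d→8
  n8 'ddd': c→9
  n9 'dddc': b→10
  n10 'dddcb': a→11
  n11 'dddcba': ·  ←P3

Failure links (BFS by depth):
  n1('c'): parent n0 fail=0; on 'c' 0 → fail=0;  out ∅∪∅=∅
  n6('d'): parent n0 fail=0; on 'd' 0 → fail=0;  out {2}∪∅={2}
  n2('ca'): parent n1 fail=0; on 'a' 0 → fail=0;  out {4}∪∅={4}
  n4('cc'): parent n1 fail=0; on 'c' 0 → fail=1;  out ∅∪∅=∅
  n7('dd'): parent n6 fail=0; on 'd' 0 → fail=6;  out ∅∪{2}={2}
  n3('cab'): parent n2 fail=0; on 'b' 0 → fail=0;  out {0}∪∅={0}
  n5('cca'): parent n4 fail=1; on 'a' 1 → fail=2;  out {1}∪{4}={1,4}
  n8('ddd'): parent n7 fail=6; on 'd' 6 → fail=7;  out ∅∪{2}={2}
  n9('dddc'): parent n8 fail=7; on 'c' 7→6→0 → fail=1;  out ∅∪∅=∅
  n10('dddcb'): parent n9 fail=1; on 'b' 1→0 → fail=0;  out ∅∪∅=∅
  n11('dddcba'): parent n10 fail=0; on 'a' 0 → fail=0;  out {3}∪∅={3}

Run:
i=0 'a': node 0→0
i=1 'c': node 0→1
i=2 'a': node 1→2  ** P4@[1:2]
i=3 'd': node 2→6 (fail-walked)  ** P2@[3:3]
i=4 'd': node 6→7  ** P2@[4:4]
i=5 'd': node 7→8  ** P2@[5:5]
i=6 'c': node 8→9
i=7 'b': node 9→10
i=8 'a': node 10→11  ** P3@[3:8]
i=9 'c': node 11→1 (fail-walked)
i=10 'c': node 1→4
i=11 'a': node 4→5  ** P1@[9:11],P4@[10:11]
i=12 'a': node 5→0 (fail-walked)
i=13 'b': node 0→0
i=14 'a': node 0→0
i=15 'b': node 0→0
i=16 'd': node 0→6  ** P2@[16:16]
i=17 'c': node 6→1 (fail-walked)
i=18 'c': node 1→4
i=19 'a': node 4→5  ** P1@[17:19],P4@[18:19]
i=20 'b': node 5→3 (fail-walked)  ** P0@[18:20]
i=21 'b': node 3→0 (fail-walked)
i=22 'c': node 0→1
i=23 'c': node 1→4
i=24 'c': node 4→4 (fail-walked)
i=25 'a': node 4→5  ** P1@[23:25],P4@[24:25]
i=26 'b': node 5→3 (fail-walked)  ** P0@[24:26]
i=27 'd': node 3→6 (fail-walked)  ** P2@[27:27]
i=28 'd': node 6→7  ** P2@[28:28]
i=29 'd': node 7→8  ** P2@[29:29]

All matches (sorted): [[2,4],[3,2],[4,2],[5,2],[8,3],[11,1],[11,4],[16,2],[19,1],[19,4],[20,0],[25,1],[25,4],[26,0],[27,2],[28,2],[29,2]]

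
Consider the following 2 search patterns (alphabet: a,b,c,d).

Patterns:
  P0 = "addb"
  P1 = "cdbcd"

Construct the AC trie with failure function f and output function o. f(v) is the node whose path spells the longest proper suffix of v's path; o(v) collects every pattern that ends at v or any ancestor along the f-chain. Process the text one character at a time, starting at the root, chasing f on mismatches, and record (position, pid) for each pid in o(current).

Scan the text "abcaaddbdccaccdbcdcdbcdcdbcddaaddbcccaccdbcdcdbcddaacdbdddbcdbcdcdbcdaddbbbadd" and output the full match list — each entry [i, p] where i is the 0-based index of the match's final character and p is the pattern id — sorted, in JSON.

Build:
Trie nodes:
  n0 'ε': a→1 c→5
  n1 'a': d→2
  n2 'ad': d→3
  n3 'add': b→4
  n4 'addb': ·  ←P0
  n5 'c': d→6
  n6 'cd': b→7
  n7 'cdb': c→8
  n8 'cdbc': d→9
  n9 'cdbcd': ·  ←P1

Failure links (BFS by depth):
  fail(1) 'a': from fail(0)=0 chase 'a': 0 ⇒ 0;  out=∅∪out(0)=∅
  fail(5) 'c': from fail(0)=0 chase 'c': 0 ⇒ 0;  out=∅∪out(0)=∅
  fail(2) 'ad': from fail(1)=0 chase 'd': 0 ⇒ 0;  out=∅∪out(0)=∅
  fail(6) 'cd': from fail(5)=0 chase 'd': 0 ⇒ 0;  out=∅∪out(0)=∅
  fail(3) 'add': from fail(2)=0 chase 'd': 0 ⇒ 0;  out=∅∪out(0)=∅
  fail(7) 'cdb': from fail(6)=0 chase 'b': 0 ⇒ 0;  out=∅∪out(0)=∅
  fail(4) 'addb': from fail(3)=0 chase 'b': 0 ⇒ 0;  out={0}∪out(0)={0}
  fail(8) 'cdbc': from fail(7)=0 chase 'c': 0 ⇒ 5;  out=∅∪out(5)=∅
  fail(9) 'cdbcd': from fail(8)=5 chase 'd': 5 ⇒ 6;  out={1}∪out(6)={1}

Scan:
i=0 'a': node 0→1
i=1 'b': node 1→0 (via fail)
i=2 'c': node 0→5
i=3 'a': node 5→1 (via fail)
i=4 'a': node 1→1 (via fail)
i=5 'd': node 1→2
i=6 'd': node 2→3
i=7 'b': node 3→4  emit P0@[4:7]
i=8 'd': node 4→0 (via fail)
i=9 'c': node 0→5
i=10 'c': node 5→5 (via fail)
i=11 'a': node 5→1 (via fail)
i=12 'c': node 1→5 (via fail)
i=13 'c': node 5→5 (via fail)
i=14 'd': node 5→6
i=15 'b': node 6→7
i=16 'c': node 7→8
i=17 'd': node 8→9  emit P1@[13:17]
i=18 'c': node 9→5 (via fail)
i=19 'd': node 5→6
i=20 'b': node 6→7
i=21 'c': node 7→8
i=22 'd': node 8→9  emit P1@[18:22]
i=23 'c': node 9→5 (via fail)
i=24 'd': node 5→6
i=25 'b': node 6→7
i=26 'c': node 7→8
i=27 'd': node 8→9  emit P1@[23:27]
i=28 'd': node 9→0 (via fail)
i=29 'a': node 0→1
i=30 'a': node 1→1 (via fail)
i=31 'd': node 1→2
i=32 'd': node 2→3
i=33 'b': node 3→4  emit P0@[30:33]
i=34 'c': node 4→5 (via fail)
i=35 'c': node 5→5 (via fail)
i=36 'c': node 5→5 (via fail)
i=37 'a': node 5→1 (via fail)
i=38 'c': node 1→5 (via fail)
i=39 'c': node 5→5 (via fail)
i=40 'd': node 5→6
i=41 'b': node 6→7
i=42 'c': node 7→8
i=43 'd': node 8→9  emit P1@[39:43]
i=44 'c': node 9→5 (via fail)
i=45 'd': node 5→6
i=46 'b': node 6→7
i=47 'c': node 7→8
i=48 'd': node 8→9  emit P1@[44:48]
i=49 'd': node 9→0 (via fail)
i=50 'a': node 0→1
i=51 'a': node 1→1 (via fail)
i=52 'c': node 1→5 (via fail)
i=53 'd': node 5→6
i=54 'b': node 6→7
i=55 'd': node 7→0 (via fail)
i=56 'd': node 0→0
i=57 'd': node 0→0
i=58 'b': node 0→0
i=59 'c': node 0→5
i=60 'd': node 5→6
i=61 'b': node 6→7
i=62 'c': node 7→8
i=63 'd': node 8→9  emit P1@[59:63]
i=64 'c': node 9→5 (via fail)
i=65 'd': node 5→6
i=66 'b': node 6→7
i=67 'c': node 7→8
i=68 'd': node 8→9  emit P1@[64:68]
i=69 'a': node 9→1 (via fail)
i=70 'd': node 1→2
i=71 'd': node 2→3
i=72 'b': node 3→4  emit P0@[69:72]
i=73 'b': node 4→0 (via fail)
i=74 'b': node 0→0
i=75 'a': node 0→1
i=76 'd': node 1→2
i=77 'd': node 2→3

Result: [[7,0],[17,1],[22,1],[27,1],[33,0],[43,1],[48,1],[63,1],[68,1],[72,0]]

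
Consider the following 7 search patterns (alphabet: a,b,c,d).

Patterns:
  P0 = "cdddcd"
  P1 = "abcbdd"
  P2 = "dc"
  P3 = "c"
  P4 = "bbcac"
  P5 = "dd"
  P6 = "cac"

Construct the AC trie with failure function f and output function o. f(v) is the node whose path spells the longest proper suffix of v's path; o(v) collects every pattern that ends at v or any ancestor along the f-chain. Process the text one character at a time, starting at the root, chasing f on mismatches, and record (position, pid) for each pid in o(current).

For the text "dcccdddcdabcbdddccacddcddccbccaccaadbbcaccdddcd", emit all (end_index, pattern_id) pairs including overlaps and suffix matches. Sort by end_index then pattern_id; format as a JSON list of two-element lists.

Build:
Trie nodes:
  n0 'ε': a→7 b→15 c→1 d→13
  n1 'c': a→21 d→2  [P3 ends]
  n2 'cd': d→3
  n3 'cdd': d→4
  n4 'cddd': c→5
  n5 'cdddc': d→6
  n6 'cdddcd': ·  [P0 ends]
  n7 'a': b→8
  n8 'ab': c→9
  n9 'abc': b→10
  n10 'abcb': d→11
  n11 'abcbd': d→12
  n12 'abcbdd': ·  [P1 ends]
  n13 'd': c→14 d→20
  n14 'dc': ·  [P2 ends]
  n15 'b': b→16
  n16 'bb': c→17
  n17 'bbc': a→18
  n18 'bbca': c→19
  n19 'bbcac': ·  [P4 ends]
  n20 'dd': ·  [P5 ends]
  n21 'ca': c→22
  n22 'cac': ·  [P6 ends]

BFS fail/out derivation:
  fail(1) 'c': from fail(0)=0 chase 'c': 0 ⇒ 0;  out={3}∪out(0)={3}
  fail(7) 'a': from fail(0)=0 chase 'a': 0 ⇒ 0;  out=∅∪out(0)=∅
  fail(13) 'd': from fail(0)=0 chase 'd': 0 ⇒ 0;  out=∅∪out(0)=∅
  fail(15) 'b': from fail(0)=0 chase 'b': 0 ⇒ 0;  out=∅∪out(0)=∅
  fail(2) 'cd': from fail(1)=0 chase 'd': 0 ⇒ 13;  out=∅∪out(13)=∅
  fail(8) 'ab': from fail(7)=0 chase 'b': 0 ⇒ 15;  out=∅∪out(15)=∅
  fail(14) 'dc': from fail(13)=0 chase 'c': 0 ⇒ 1;  out={2}∪out(1)={2,3}
  fail(16) 'bb': from fail(15)=0 chase 'b': 0 ⇒ 15;  out=∅∪out(15)=∅
  fail(20) 'dd': from fail(13)=0 chase 'd': 0 ⇒ 13;  out={5}∪out(13)={5}
  fail(21) 'ca': from fail(1)=0 chase 'a': 0 ⇒ 7;  out=∅∪out(7)=∅
  fail(3) 'cdd': from fail(2)=13 chase 'd': 13 ⇒ 20;  out=∅∪out(20)={5}
  fail(9) 'abc': from fail(8)=15 chase 'c': 15→0 ⇒ 1;  out=∅∪out(1)={3}
  fail(17) 'bbc': from fail(16)=15 chase 'c': 15→0 ⇒ 1;  out=∅∪out(1)={3}
  fail(22) 'cac': from fail(21)=7 chase 'c': 7→0 ⇒ 1;  out={6}∪out(1)={3,6}
  fail(4) 'cddd': from fail(3)=20 chase 'd': 20→13 ⇒ 20;  out=∅∪out(20)={5}
  fail(10) 'abcb': from fail(9)=1 chase 'b': 1→0 ⇒ 15;  out=∅∪out(15)=∅
  fail(18) 'bbca': from fail(17)=1 chase 'a': 1 ⇒ 21;  out=∅∪out(21)=∅
  fail(5) 'cdddc': from fail(4)=20 chase 'c': 20→13 ⇒ 14;  out=∅∪out(14)={2,3}
  fail(11) 'abcbd': from fail(10)=15 chase 'd': 15→0 ⇒ 13;  out=∅∪out(13)=∅
  fail(19) 'bbcac': from fail(18)=21 chase 'c': 21 ⇒ 22;  out={4}∪out(22)={3,4,6}
  fail(6) 'cdddcd': from fail(5)=14 chase 'd': 14→1 ⇒ 2;  out={0}∪out(2)={0}
  fail(12) 'abcbdd': from fail(11)=13 chase 'd': 13 ⇒ 20;  out={1}∪out(20)={1,5}

Run:
[0] read 'd'  n0⇒n13
[1] read 'c'  n13⇒n14  emit P2@[0:1],P3@[1:1]
[2] read 'c'  n14⇒n1 (fail-walked)  emit P3@[2:2]
[3] read 'c'  n1⇒n1 (fail-walked)  emit P3@[3:3]
[4] read 'd'  n1⇒n2
[5] read 'd'  n2⇒n3  emit P5@[4:5]
[6] read 'd'  n3⇒n4  emit P5@[5:6]
[7] read 'c'  n4⇒n5  emit P2@[6:7],P3@[7:7]
[8] read 'd'  n5⇒n6  emit P0@[3:8]
[9] read 'a'  n6⇒n7 (fail-walked)
[10] read 'b'  n7⇒n8
[11] read 'c'  n8⇒n9  emit P3@[11:11]
[12] read 'b'  n9⇒n10
[13] read 'd'  n10⇒n11
[14] read 'd'  n11⇒n12  emit P1@[9:14],P5@[13:14]
[15] read 'd'  n12⇒n20 (fail-walked)  emit P5@[14:15]
[16] read 'c'  n20⇒n14 (fail-walked)  emit P2@[15:16],P3@[16:16]
[17] read 'c'  n14⇒n1 (fail-walked)  emit P3@[17:17]
[18] read 'a'  n1⇒n21
[19] read 'c'  n21⇒n22  emit P3@[19:19],P6@[17:19]
[20] read 'd'  n22⇒n2 (fail-walked)
[21] read 'd'  n2⇒n3  emit P5@[20:21]
[22] read 'c'  n3⇒n14 (fail-walked)  emit P2@[21:22],P3@[22:22]
[23] read 'd'  n14⇒n2 (fail-walked)
[24] read 'd'  n2⇒n3  emit P5@[23:24]
[25] read 'c'  n3⇒n14 (fail-walked)  emit P2@[24:25],P3@[25:25]
[26] read 'c'  n14⇒n1 (fail-walked)  emit P3@[26:26]
[27] read 'b'  n1⇒n15 (fail-walked)
[28] read 'c'  n15⇒n1 (fail-walked)  emit P3@[28:28]
[29] read 'c'  n1⇒n1 (fail-walked)  emit P3@[29:29]
[30] read 'a'  n1⇒n21
[31] read 'c'  n21⇒n22  emit P3@[31:31],P6@[29:31]
[32] read 'c'  n22⇒n1 (fail-walked)  emit P3@[32:32]
[33] read 'a'  n1⇒n21
[34] read 'a'  n21⇒n7 (fail-walked)
[35] read 'd'  n7⇒n13 (fail-walked)
[36] read 'b'  n13⇒n15 (fail-walked)
[37] read 'b'  n15⇒n16
[38] read 'c'  n16⇒n17  emit P3@[38:38]
[39] read 'a'  n17⇒n18
[40] read 'c'  n18⇒n19  emit P3@[40:40],P4@[36:40],P6@[38:40]
[41] read 'c'  n19⇒n1 (fail-walked)  emit P3@[41:41]
[42] read 'd'  n1⇒n2
[43] read 'd'  n2⇒n3  emit P5@[42:43]
[44] read 'd'  n3⇒n4  emit P5@[43:44]
[45] read 'c'  n4⇒n5  emit P2@[44:45],P3@[45:45]
[46] read 'd'  n5⇒n6  emit P0@[41:46]

All matches (sorted): [[1,2],[1,3],[2,3],[3,3],[5,5],[6,5],[7,2],[7,3],[8,0],[11,3],[14,1],[14,5],[15,5],[16,2],[16,3],[17,3],[19,3],[19,6],[21,5],[22,2],[22,3],[24,5],[25,2],[25,3],[26,3],[28,3],[29,3],[31,3],[31,6],[32,3],[38,3],[40,3],[40,4],[40,6],[41,3],[43,5],[44,5],[45,2],[45,3],[46,0]]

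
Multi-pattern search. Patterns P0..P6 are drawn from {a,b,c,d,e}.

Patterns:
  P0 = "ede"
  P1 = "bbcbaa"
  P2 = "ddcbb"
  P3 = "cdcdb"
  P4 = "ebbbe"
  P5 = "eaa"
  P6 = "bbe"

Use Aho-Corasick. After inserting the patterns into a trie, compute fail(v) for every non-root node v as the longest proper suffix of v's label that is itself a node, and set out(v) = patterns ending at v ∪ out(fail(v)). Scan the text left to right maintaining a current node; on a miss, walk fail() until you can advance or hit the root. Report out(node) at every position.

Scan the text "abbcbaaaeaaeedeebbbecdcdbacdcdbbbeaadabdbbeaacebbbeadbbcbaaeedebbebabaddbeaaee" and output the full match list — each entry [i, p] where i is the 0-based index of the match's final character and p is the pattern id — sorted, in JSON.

Construct AC machine:
Trie nodes:
  n0 'ε': b→4 c→15 d→10 e→1
  n1 'e': a→24 b→20 d→2
  n2 'ed': e→3
  n3 'ede': ·  ←P0
  n4 'b': b→5
  n5 'bb': c→6 e→26
  n6 'bbc': b→7
  n7 'bbcb': a→8
  n8 'bbcba': a→9
  n9 'bbcbaa': ·  ←P1
  n10 'd': d→11
  n11 'dd': c→12
  n12 'ddc': b→13
  n13 'ddcb': b→14
  n14 'ddcbb': ·  ←P2
  n15 'c': d→16
  n16 'cd': c→17
  n17 'cdc': d→18
  n18 'cdcd': b→19
  n19 'cdcdb': ·  ←P3
  n20 'eb': b→21
  n21 'ebb': b→22
  n22 'ebbb': e→23
  n23 'ebbbe': ·  ←P4
  n24 'ea': a→25
  n25 'eaa': ·  ←P5
  n26 'bbe': ·  ←P6

Failure links (BFS by depth):
  fail(1) 'e': from fail(0)=0 chase 'e': 0 ⇒ 0;  out=∅∪out(0)=∅
  fail(4) 'b': from fail(0)=0 chase 'b': 0 ⇒ 0;  out=∅∪out(0)=∅
  fail(10) 'd': from fail(0)=0 chase 'd': 0 ⇒ 0;  out=∅∪out(0)=∅
  fail(15) 'c': from fail(0)=0 chase 'c': 0 ⇒ 0;  out=∅∪out(0)=∅
  fail(2) 'ed': from fail(1)=0 chase 'd': 0 ⇒ 10;  out=∅∪out(10)=∅
  fail(5) 'bb': from fail(4)=0 chase 'b': 0 ⇒ 4;  out=∅∪out(4)=∅
  fail(11) 'dd': from fail(10)=0 chase 'd': 0 ⇒ 10;  out=∅∪out(10)=∅
  fail(16) 'cd': from fail(15)=0 chase 'd': 0 ⇒ 10;  out=∅∪out(10)=∅
  fail(20) 'eb': from fail(1)=0 chase 'b': 0 ⇒ 4;  out=∅∪out(4)=∅
  fail(24) 'ea': from fail(1)=0 chase 'a': 0 ⇒ 0;  out=∅∪out(0)=∅
  fail(3) 'ede': from fail(2)=10 chase 'e': 10→0 ⇒ 1;  out={0}∪out(1)={0}
  fail(6) 'bbc': from fail(5)=4 chase 'c': 4→0 ⇒ 15;  out=∅∪out(15)=∅
  fail(12) 'ddc': from fail(11)=10 chase 'c': 10→0 ⇒ 15;  out=∅∪out(15)=∅
  fail(17) 'cdc': from fail(16)=10 chase 'c': 10→0 ⇒ 15;  out=∅∪out(15)=∅
  fail(21) 'ebb': from fail(20)=4 chase 'b': 4 ⇒ 5;  out=∅∪out(5)=∅
  fail(25) 'eaa': from fail(24)=0 chase 'a': 0 ⇒ 0;  out={5}∪out(0)={5}
  fail(26) 'bbe': from fail(5)=4 chase 'e': 4→0 ⇒ 1;  out={6}∪out(1)={6}
  fail(7) 'bbcb': from fail(6)=15 chase 'b': 15→0 ⇒ 4;  out=∅∪out(4)=∅
  fail(13) 'ddcb': from fail(12)=15 chase 'b': 15→0 ⇒ 4;  out=∅∪out(4)=∅
  fail(18) 'cdcd': from fail(17)=15 chase 'd': 15 ⇒ 16;  out=∅∪out(16)=∅
  fail(22) 'ebbb': from fail(21)=5 chase 'b': 5→4 ⇒ 5;  out=∅∪out(5)=∅
  fail(8) 'bbcba': from fail(7)=4 chase 'a': 4→0 ⇒ 0;  out=∅∪out(0)=∅
  fail(14) 'ddcbb': from fail(13)=4 chase 'b': 4 ⇒ 5;  out={2}∪out(5)={2}
  fail(19) 'cdcdb': from fail(18)=16 chase 'b': 16→10→0 ⇒ 4;  out={3}∪out(4)={3}
  fail(23) 'ebbbe': from fail(22)=5 chase 'e': 5 ⇒ 26;  out={4}∪out(26)={4,6}
  fail(9) 'bbcbaa': from fail(8)=0 chase 'a': 0 ⇒ 0;  out={1}∪out(0)={1}

Scan:
pos 0 'a': at 0
pos 1 'b': at 4
pos 2 'b': at 5
pos 3 'c': at 6
pos 4 'b': at 7
pos 5 'a': at 8
pos 6 'a': at 9  ** P1@[1:6]
pos 7 'a': at 0 (fail-walked)
pos 8 'e': at 1
pos 9 'a': at 24
pos 10 'a': at 25  ** P5@[8:10]
pos 11 'e': at 1 (fail-walked)
pos 12 'e': at 1 (fail-walked)
pos 13 'd': at 2
pos 14 'e': at 3  ** P0@[12:14]
pos 15 'e': at 1 (fail-walked)
pos 16 'b': at 20
pos 17 'b': at 21
pos 18 'b': at 22
pos 19 'e': at 23  ** P4@[15:19],P6@[17:19]
pos 20 'c': at 15 (fail-walked)
pos 21 'd': at 16
pos 22 'c': at 17
pos 23 'd': at 18
pos 24 'b': at 19  ** P3@[20:24]
pos 25 'a': at 0 (fail-walked)
pos 26 'c': at 15
pos 27 'd': at 16
pos 28 'c': at 17
pos 29 'd': at 18
pos 30 'b': at 19  ** P3@[26:30]
pos 31 'b': at 5 (fail-walked)
pos 32 'b': at 5 (fail-walked)
pos 33 'e': at 26  ** P6@[31:33]
pos 34 'a': at 24 (fail-walked)
pos 35 'a': at 25  ** P5@[33:35]
pos 36 'd': at 10 (fail-walked)
pos 37 'a': at 0 (fail-walked)
pos 38 'b': at 4
pos 39 'd': at 10 (fail-walked)
pos 40 'b': at 4 (fail-walked)
pos 41 'b': at 5
pos 42 'e': at 26  ** P6@[40:42]
pos 43 'a': at 24 (fail-walked)
pos 44 'a': at 25  ** P5@[42:44]
pos 45 'c': at 15 (fail-walked)
pos 46 'e': at 1 (fail-walked)
pos 47 'b': at 20
pos 48 'b': at 21
pos 49 'b': at 22
pos 50 'e': at 23  ** P4@[46:50],P6@[48:50]
pos 51 'a': at 24 (fail-walked)
pos 52 'd': at 10 (fail-walked)
pos 53 'b': at 4 (fail-walked)
pos 54 'b': at 5
pos 55 'c': at 6
pos 56 'b': at 7
pos 57 'a': at 8
pos 58 'a': at 9  ** P1@[53:58]
pos 59 'e': at 1 (fail-walked)
pos 60 'e': at 1 (fail-walked)
pos 61 'd': at 2
pos 62 'e': at 3  ** P0@[60:62]
pos 63 'b': at 20 (fail-walked)
pos 64 'b': at 21
pos 65 'e': at 26 (fail-walked)  ** P6@[63:65]
pos 66 'b': at 20 (fail-walked)
pos 67 'a': at 0 (fail-walked)
pos 68 'b': at 4
pos 69 'a': at 0 (fail-walked)
pos 70 'd': at 10
pos 71 'd': at 11
pos 72 'b': at 4 (fail-walked)
pos 73 'e': at 1 (fail-walked)
pos 74 'a': at 24
pos 75 'a': at 25  ** P5@[73:75]
pos 76 'e': at 1 (fail-walked)
pos 77 'e': at 1 (fail-walked)

Matches: [[6,1],[10,5],[14,0],[19,4],[19,6],[24,3],[30,3],[33,6],[35,5],[42,6],[44,5],[50,4],[50,6],[58,1],[62,0],[65,6],[75,5]]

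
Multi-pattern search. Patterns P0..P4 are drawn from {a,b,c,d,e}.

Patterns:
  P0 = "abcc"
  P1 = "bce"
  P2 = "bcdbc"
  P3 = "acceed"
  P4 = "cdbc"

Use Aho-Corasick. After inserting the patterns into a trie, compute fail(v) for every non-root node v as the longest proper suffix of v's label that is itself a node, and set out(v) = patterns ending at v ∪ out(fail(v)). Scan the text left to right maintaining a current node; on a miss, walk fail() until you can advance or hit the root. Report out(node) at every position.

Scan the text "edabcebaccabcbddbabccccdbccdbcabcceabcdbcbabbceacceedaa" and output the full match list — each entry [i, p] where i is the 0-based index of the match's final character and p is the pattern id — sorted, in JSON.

Construct AC machine:
Trie nodes:
  n0 'ε': a→1 b→5 c→16
  n1 'a': b→2 c→11
  n2 'ab': c→3
  n3 'abc': c→4
  n4 'abcc': ·  ←P0
  n5 'b': c→6
  n6 'bc': d→8 e→7
  n7 'bce': ·  ←P1
  n8 'bcd': b→9
  n9 'bcdb': c→10
  n10 'bcdbc': ·  ←P2
  n11 'ac': c→12
  n12 'acc': e→13
  n13 'acce': e→14
  n14 'accee': d→15
  n15 'acceed': ·  ←P3
  n16 'c': d→17
  n17 'cd': b→18
  n18 'cdb': c→19
  n19 'cdbc': ·  ←P4

Failure links (BFS by depth):
  n1('a'): parent n0 fail=0; on 'a' 0 → fail=0;  out ∅∪∅=∅
  n5('b'): parent n0 fail=0; on 'b' 0 → fail=0;  out ∅∪∅=∅
  n16('c'): parent n0 fail=0; on 'c' 0 → fail=0;  out ∅∪∅=∅
  n2('ab'): parent n1 fail=0; on 'b' 0 → fail=5;  out ∅∪∅=∅
  n6('bc'): parent n5 fail=0; on 'c' 0 → fail=16;  out ∅∪∅=∅
  n11('ac'): parent n1 fail=0; on 'c' 0 → fail=16;  out ∅∪∅=∅
  n17('cd'): parent n16 fail=0; on 'd' 0 → fail=0;  out ∅∪∅=∅
  n3('abc'): parent n2 fail=5; on 'c' 5 → fail=6;  out ∅∪∅=∅
  n7('bce'): parent n6 fail=16; on 'e' 16→0 → fail=0;  out {1}∪∅={1}
  n8('bcd'): parent n6 fail=16; on 'd' 16 → fail=17;  out ∅∪∅=∅
  n12('acc'): parent n11 fail=16; on 'c' 16→0 → fail=16;  out ∅∪∅=∅
  n18('cdb'): parent n17 fail=0; on 'b' 0 → fail=5;  out ∅∪∅=∅
  n4('abcc'): parent n3 fail=6; on 'c' 6→16→0 → fail=16;  out {0}∪∅={0}
  n9('bcdb'): parent n8 fail=17; on 'b' 17 → fail=18;  out ∅∪∅=∅
  n13('acce'): parent n12 fail=16; on 'e' 16→0 → fail=0;  out ∅∪∅=∅
  n19('cdbc'): parent n18 fail=5; on 'c' 5 → fail=6;  out {4}∪∅={4}
  n10('bcdbc'): parent n9 fail=18; on 'c' 18 → fail=19;  out {2}∪{4}={2,4}
  n14('accee'): parent n13 fail=0; on 'e' 0 → fail=0;  out ∅∪∅=∅
  n15('acceed'): parent n14 fail=0; on 'd' 0 → fail=0;  out {3}∪∅={3}

Scan:
pos 0 'e': at 0
pos 1 'd': at 0
pos 2 'a': at 1
pos 3 'b': at 2
pos 4 'c': at 3
pos 5 'e': at 7 (via fail)  emit P1@[3:5]
pos 6 'b': at 5 (via fail)
pos 7 'a': at 1 (via fail)
pos 8 'c': at 11
pos 9 'c': at 12
pos 10 'a': at 1 (via fail)
pos 11 'b': at 2
pos 12 'c': at 3
pos 13 'b': at 5 (via fail)
pos 14 'd': at 0 (via fail)
pos 15 'd': at 0
pos 16 'b': at 5
pos 17 'a': at 1 (via fail)
pos 18 'b': at 2
pos 19 'c': at 3
pos 20 'c': at 4  emit P0@[17:20]
pos 21 'c': at 16 (via fail)
pos 22 'c': at 16 (via fail)
pos 23 'd': at 17
pos 24 'b': at 18
pos 25 'c': at 19  emit P4@[22:25]
pos 26 'c': at 16 (via fail)
pos 27 'd': at 17
pos 28 'b': at 18
pos 29 'c': at 19  emit P4@[26:29]
pos 30 'a': at 1 (via fail)
pos 31 'b': at 2
pos 32 'c': at 3
pos 33 'c': at 4  emit P0@[30:33]
pos 34 'e': at 0 (via fail)
pos 35 'a': at 1
pos 36 'b': at 2
pos 37 'c': at 3
pos 38 'd': at 8 (via fail)
pos 39 'b': at 9
pos 40 'c': at 10  emit P2@[36:40],P4@[37:40]
pos 41 'b': at 5 (via fail)
pos 42 'a': at 1 (via fail)
pos 43 'b': at 2
pos 44 'b': at 5 (via fail)
pos 45 'c': at 6
pos 46 'e': at 7  emit P1@[44:46]
pos 47 'a': at 1 (via fail)
pos 48 'c': at 11
pos 49 'c': at 12
pos 50 'e': at 13
pos 51 'e': at 14
pos 52 'd': at 15  emit P3@[47:52]
pos 53 'a': at 1 (via fail)
pos 54 'a': at 1 (via fail)

Matches: [[5,1],[20,0],[25,4],[29,4],[33,0],[40,2],[40,4],[46,1],[52,3]]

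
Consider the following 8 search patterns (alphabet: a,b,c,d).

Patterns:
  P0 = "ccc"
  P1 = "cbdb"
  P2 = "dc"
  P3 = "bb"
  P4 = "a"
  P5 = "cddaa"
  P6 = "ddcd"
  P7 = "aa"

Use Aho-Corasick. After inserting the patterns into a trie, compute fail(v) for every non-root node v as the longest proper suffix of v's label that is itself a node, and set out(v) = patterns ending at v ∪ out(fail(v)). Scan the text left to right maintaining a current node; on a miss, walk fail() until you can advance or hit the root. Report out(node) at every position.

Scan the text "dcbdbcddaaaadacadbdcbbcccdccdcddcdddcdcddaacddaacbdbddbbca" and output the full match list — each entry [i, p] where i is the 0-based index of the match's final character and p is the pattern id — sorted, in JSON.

Build automaton:
Trie nodes:
  0='ε' goto a→11 b→9 c→1 d→7
  1='c' goto b→4 c→2 d→12
  2='cc' goto c→3
  3='ccc' goto ·  [P0 ends]
  4='cb' goto d→5
  5='cbd' goto b→6
  6='cbdb' goto ·  [P1 ends]
  7='d' goto c→8 d→16
  8='dc' goto ·  [P2 ends]
  9='b' goto b→10
  10='bb' goto ·  [P3 ends]
  11='a' goto a→19  [P4 ends]
  12='cd' goto d→13
  13='cdd' goto a→14
  14='cdda' goto a→15
  15='cddaa' goto ·  [P5 ends]
  16='dd' goto c→17
  17='ddc' goto d→18
  18='ddcd' goto ·  [P6 ends]
  19='aa' goto ·  [P7 ends]

BFS fail/out derivation:
  fail(1) 'c': from fail(0)=0 chase 'c': 0 ⇒ 0;  out=∅∪out(0)=∅
  fail(7) 'd': from fail(0)=0 chase 'd': 0 ⇒ 0;  out=∅∪out(0)=∅
  fail(9) 'b': from fail(0)=0 chase 'b': 0 ⇒ 0;  out=∅∪out(0)=∅
  fail(11) 'a': from fail(0)=0 chase 'a': 0 ⇒ 0;  out={4}∪out(0)={4}
  fail(2) 'cc': from fail(1)=0 chase 'c': 0 ⇒ 1;  out=∅∪out(1)=∅
  fail(4) 'cb': from fail(1)=0 chase 'b': 0 ⇒ 9;  out=∅∪out(9)=∅
  fail(8) 'dc': from fail(7)=0 chase 'c': 0 ⇒ 1;  out={2}∪out(1)={2}
  fail(10) 'bb': from fail(9)=0 chase 'b': 0 ⇒ 9;  out={3}∪out(9)={3}
  fail(12) 'cd': from fail(1)=0 chase 'd': 0 ⇒ 7;  out=∅∪out(7)=∅
  fail(16) 'dd': from fail(7)=0 chase 'd': 0 ⇒ 7;  out=∅∪out(7)=∅
  fail(19) 'aa': from fail(11)=0 chase 'a': 0 ⇒ 11;  out={7}∪out(11)={4,7}
  fail(3) 'ccc': from fail(2)=1 chase 'c': 1 ⇒ 2;  out={0}∪out(2)={0}
  fail(5) 'cbd': from fail(4)=9 chase 'd': 9→0 ⇒ 7;  out=∅∪out(7)=∅
  fail(13) 'cdd': from fail(12)=7 chase 'd': 7 ⇒ 16;  out=∅∪out(16)=∅
  fail(17) 'ddc': from fail(16)=7 chase 'c': 7 ⇒ 8;  out=∅∪out(8)={2}
  fail(6) 'cbdb': from fail(5)=7 chase 'b': 7→0 ⇒ 9;  out={1}∪out(9)={1}
  fail(14) 'cdda': from fail(13)=16 chase 'a': 16→7→0 ⇒ 11;  out=∅∪out(11)={4}
  fail(18) 'ddcd': from fail(17)=8 chase 'd': 8→1 ⇒ 12;  out={6}∪out(12)={6}
  fail(15) 'cddaa': from fail(14)=11 chase 'a': 11 ⇒ 19;  out={5}∪out(19)={4,5,7}

Scan:
[0] read 'd'  n0⇒n7
[1] read 'c'  n7⇒n8  → match P2@[0:1]
[2] read 'b'  n8⇒n4 (via fail)
[3] read 'd'  n4⇒n5
[4] read 'b'  n5⇒n6  → match P1@[1:4]
[5] read 'c'  n6⇒n1 (via fail)
[6] read 'd'  n1⇒n12
[7] read 'd'  n12⇒n13
[8] read 'a'  n13⇒n14  → match P4@[8:8]
[9] read 'a'  n14⇒n15  → match P4@[9:9],P5@[5:9],P7@[8:9]
[10] read 'a'  n15⇒n19 (via fail)  → match P4@[10:10],P7@[9:10]
[11] read 'a'  n19⇒n19 (via fail)  → match P4@[11:11],P7@[10:11]
[12] read 'd'  n19⇒n7 (via fail)
[13] read 'a'  n7⇒n11 (via fail)  → match P4@[13:13]
[14] read 'c'  n11⇒n1 (via fail)
[15] read 'a'  n1⇒n11 (via fail)  → match P4@[15:15]
[16] read 'd'  n11⇒n7 (via fail)
[17] read 'b'  n7⇒n9 (via fail)
[18] read 'd'  n9⇒n7 (via fail)
[19] read 'c'  n7⇒n8  → match P2@[18:19]
[20] read 'b'  n8⇒n4 (via fail)
[21] read 'b'  n4⇒n10 (via fail)  → match P3@[20:21]
[22] read 'c'  n10⇒n1 (via fail)
[23] read 'c'  n1⇒n2
[24] read 'c'  n2⇒n3  → match P0@[22:24]
[25] read 'd'  n3⇒n12 (via fail)
[26] read 'c'  n12⇒n8 (via fail)  → match P2@[25:26]
[27] read 'c'  n8⇒n2 (via fail)
[28] read 'd'  n2⇒n12 (via fail)
[29] read 'c'  n12⇒n8 (via fail)  → match P2@[28:29]
[30] read 'd'  n8⇒n12 (via fail)
[31] read 'd'  n12⇒n13
[32] read 'c'  n13⇒n17 (via fail)  → match P2@[31:32]
[33] read 'd'  n17⇒n18  → match P6@[30:33]
[34] read 'd'  n18⇒n13 (via fail)
[35] read 'd'  n13⇒n16 (via fail)
[36] read 'c'  n16⇒n17  → match P2@[35:36]
[37] read 'd'  n17⇒n18  → match P6@[34:37]
[38] read 'c'  n18⇒n8 (via fail)  → match P2@[37:38]
[39] read 'd'  n8⇒n12 (via fail)
[40] read 'd'  n12⇒n13
[41] read 'a'  n13⇒n14  → match P4@[41:41]
[42] read 'a'  n14⇒n15  → match P4@[42:42],P5@[38:42],P7@[41:42]
[43] read 'c'  n15⇒n1 (via fail)
[44] read 'd'  n1⇒n12
[45] read 'd'  n12⇒n13
[46] read 'a'  n13⇒n14  → match P4@[46:46]
[47] read 'a'  n14⇒n15  → match P4@[47:47],P5@[43:47],P7@[46:47]
[48] read 'c'  n15⇒n1 (via fail)
[49] read 'b'  n1⇒n4
[50] read 'd'  n4⇒n5
[51] read 'b'  n5⇒n6  → match P1@[48:51]
[52] read 'd'  n6⇒n7 (via fail)
[53] read 'd'  n7⇒n16
[54] read 'b'  n16⇒n9 (via fail)
[55] read 'b'  n9⇒n10  → match P3@[54:55]
[56] read 'c'  n10⇒n1 (via fail)
[57] read 'a'  n1⇒n11 (via fail)  → match P4@[57:57]

Result: [[1,2],[4,1],[8,4],[9,4],[9,5],[9,7],[10,4],[10,7],[11,4],[11,7],[13,4],[15,4],[19,2],[21,3],[24,0],[26,2],[29,2],[32,2],[33,6],[36,2],[37,6],[38,2],[41,4],[42,4],[42,5],[42,7],[46,4],[47,4],[47,5],[47,7],[51,1],[55,3],[57,4]]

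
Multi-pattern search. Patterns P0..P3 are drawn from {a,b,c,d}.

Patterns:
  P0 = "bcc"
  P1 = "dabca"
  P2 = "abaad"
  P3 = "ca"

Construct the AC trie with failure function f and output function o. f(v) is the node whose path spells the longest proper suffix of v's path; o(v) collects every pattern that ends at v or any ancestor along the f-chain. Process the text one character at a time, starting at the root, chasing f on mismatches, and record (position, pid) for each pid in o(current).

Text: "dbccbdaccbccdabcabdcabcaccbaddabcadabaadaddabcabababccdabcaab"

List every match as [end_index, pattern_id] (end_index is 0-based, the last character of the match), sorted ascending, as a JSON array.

Build:
Trie (insert patterns):
  0='ε' goto a→9 b→1 c→14 d→4
  1='b' goto c→2
  2='bc' goto c→3
  3='bcc' goto ·  ←P0
  4='d' goto a→5
  5='da' goto b→6
  6='dab' goto c→7
  7='dabc' goto a→8
  8='dabca' goto ·  ←P1
  9='a' goto b→10
  10='ab' goto a→11
  11='aba' goto a→12
  12='abaa' goto d→13
  13='abaad' goto ·  ←P2
  14='c' goto a→15
  15='ca' goto ·  ←P3

Failure links (BFS by depth):
  n1('b'): parent n0 fail=0; on 'b' 0 → fail=0;  out ∅∪∅=∅
  n4('d'): parent n0 fail=0; on 'd' 0 → fail=0;  out ∅∪∅=∅
  n9('a'): parent n0 fail=0; on 'a' 0 → fail=0;  out ∅∪∅=∅
  n14('c'): parent n0 fail=0; on 'c' 0 → fail=0;  out ∅∪∅=∅
  n2('bc'): parent n1 fail=0; on 'c' 0 → fail=14;  out ∅∪∅=∅
  n5('da'): parent n4 fail=0; on 'a' 0 → fail=9;  out ∅∪∅=∅
  n10('ab'): parent n9 fail=0; on 'b' 0 → fail=1;  out ∅∪∅=∅
  n15('ca'): parent n14 fail=0; on 'a' 0 → fail=9;  out {3}∪∅={3}
  n3('bcc'): parent n2 fail=14; on 'c' 14→0 → fail=14;  out {0}∪∅={0}
  n6('dab'): parent n5 fail=9; on 'b' 9 → fail=10;  out ∅∪∅=∅
  n11('aba'): parent n10 fail=1; on 'a' 1→0 → fail=9;  out ∅∪∅=∅
  n7('dabc'): parent n6 fail=10; on 'c' 10→1 → fail=2;  out ∅∪∅=∅
  n12('abaa'): parent n11 fail=9; on 'a' 9→0 → fail=9;  out ∅∪∅=∅
  n8('dabca'): parent n7 fail=2; on 'a' 2→14 → fail=15;  out {1}∪{3}={1,3}
  n13('abaad'): parent n12 fail=9; on 'd' 9→0 → fail=4;  out {2}∪∅={2}

Text stream:
pos 0 'd': at 4
pos 1 'b': at 1 (fail-walked)
pos 2 'c': at 2
pos 3 'c': at 3  → match P0@[1:3]
pos 4 'b': at 1 (fail-walked)
pos 5 'd': at 4 (fail-walked)
pos 6 'a': at 5
pos 7 'c': at 14 (fail-walked)
pos 8 'c': at 14 (fail-walked)
pos 9 'b': at 1 (fail-walked)
pos 10 'c': at 2
pos 11 'c': at 3  → match P0@[9:11]
pos 12 'd': at 4 (fail-walked)
pos 13 'a': at 5
pos 14 'b': at 6
pos 15 'c': at 7
pos 16 'a': at 8  → match P1@[12:16],P3@[15:16]
pos 17 'b': at 10 (fail-walked)
pos 18 'd': at 4 (fail-walked)
pos 19 'c': at 14 (fail-walked)
pos 20 'a': at 15  → match P3@[19:20]
pos 21 'b': at 10 (fail-walked)
pos 22 'c': at 2 (fail-walked)
pos 23 'a': at 15 (fail-walked)  → match P3@[22:23]
pos 24 'c': at 14 (fail-walked)
pos 25 'c': at 14 (fail-walked)
pos 26 'b': at 1 (fail-walked)
pos 27 'a': at 9 (fail-walked)
pos 28 'd': at 4 (fail-walked)
pos 29 'd': at 4 (fail-walked)
pos 30 'a': at 5
pos 31 'b': at 6
pos 32 'c': at 7
pos 33 'a': at 8  → match P1@[29:33],P3@[32:33]
pos 34 'd': at 4 (fail-walked)
pos 35 'a': at 5
pos 36 'b': at 6
pos 37 'a': at 11 (fail-walked)
pos 38 'a': at 12
pos 39 'd': at 13  → match P2@[35:39]
pos 40 'a': at 5 (fail-walked)
pos 41 'd': at 4 (fail-walked)
pos 42 'd': at 4 (fail-walked)
pos 43 'a': at 5
pos 44 'b': at 6
pos 45 'c': at 7
pos 46 'a': at 8  → match P1@[42:46],P3@[45:46]
pos 47 'b': at 10 (fail-walked)
pos 48 'a': at 11
pos 49 'b': at 10 (fail-walked)
pos 50 'a': at 11
pos 51 'b': at 10 (fail-walked)
pos 52 'c': at 2 (fail-walked)
pos 53 'c': at 3  → match P0@[51:53]
pos 54 'd': at 4 (fail-walked)
pos 55 'a': at 5
pos 56 'b': at 6
pos 57 'c': at 7
pos 58 'a': at 8  → match P1@[54:58],P3@[57:58]
pos 59 'a': at 9 (fail-walked)
pos 60 'b': at 10

All matches (sorted): [[3,0],[11,0],[16,1],[16,3],[20,3],[23,3],[33,1],[33,3],[39,2],[46,1],[46,3],[53,0],[58,1],[58,3]]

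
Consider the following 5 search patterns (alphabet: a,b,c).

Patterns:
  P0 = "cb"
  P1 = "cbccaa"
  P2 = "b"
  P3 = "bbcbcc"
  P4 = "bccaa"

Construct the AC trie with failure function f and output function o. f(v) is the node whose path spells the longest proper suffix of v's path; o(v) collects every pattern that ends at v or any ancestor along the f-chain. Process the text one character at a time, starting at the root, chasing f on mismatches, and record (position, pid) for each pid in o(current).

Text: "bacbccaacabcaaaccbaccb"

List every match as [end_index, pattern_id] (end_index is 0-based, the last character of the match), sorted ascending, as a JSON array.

Build:
Trie (insert patterns):
  0='ε' goto b→7 c→1
  1='c' goto b→2
  2='cb' goto c→3  [P0 ends]
  3='cbc' goto c→4
  4='cbcc' goto a→5
  5='cbcca' goto a→6
  6='cbccaa' goto ·  [P1 ends]
  7='b' goto b→8 c→13  [P2 ends]
  8='bb' goto c→9
  9='bbc' goto b→10
  10='bbcb' goto c→11
  11='bbcbc' goto c→12
  12='bbcbcc' goto ·  [P3 ends]
  13='bc' goto c→14
  14='bcc' goto a→15
  15='bcca' goto a→16
  16='bccaa' goto ·  [P4 ends]

BFS fail/out derivation:
  fail(1) 'c': from fail(0)=0 chase 'c': 0 ⇒ 0;  out=∅∪out(0)=∅
  fail(7) 'b': from fail(0)=0 chase 'b': 0 ⇒ 0;  out={2}∪out(0)={2}
  fail(2) 'cb': from fail(1)=0 chase 'b': 0 ⇒ 7;  out={0}∪out(7)={0,2}
  fail(8) 'bb': from fail(7)=0 chase 'b': 0 ⇒ 7;  out=∅∪out(7)={2}
  fail(13) 'bc': from fail(7)=0 chase 'c': 0 ⇒ 1;  out=∅∪out(1)=∅
  fail(3) 'cbc': from fail(2)=7 chase 'c': 7 ⇒ 13;  out=∅∪out(13)=∅
  fail(9) 'bbc': from fail(8)=7 chase 'c': 7 ⇒ 13;  out=∅∪out(13)=∅
  fail(14) 'bcc': from fail(13)=1 chase 'c': 1→0 ⇒ 1;  out=∅∪out(1)=∅
  fail(4) 'cbcc': from fail(3)=13 chase 'c': 13 ⇒ 14;  out=∅∪out(14)=∅
  fail(10) 'bbcb': from fail(9)=13 chase 'b': 13→1 ⇒ 2;  out=∅∪out(2)={0,2}
  fail(15) 'bcca': from fail(14)=1 chase 'a': 1→0 ⇒ 0;  out=∅∪out(0)=∅
  fail(5) 'cbcca': from fail(4)=14 chase 'a': 14 ⇒ 15;  out=∅∪out(15)=∅
  fail(11) 'bbcbc': from fail(10)=2 chase 'c': 2 ⇒ 3;  out=∅∪out(3)=∅
  fail(16) 'bccaa': from fail(15)=0 chase 'a': 0 ⇒ 0;  out={4}∪out(0)={4}
  fail(6) 'cbccaa': from fail(5)=15 chase 'a': 15 ⇒ 16;  out={1}∪out(16)={1,4}
  fail(12) 'bbcbcc': from fail(11)=3 chase 'c': 3 ⇒ 4;  out={3}∪out(4)={3}

Run:
[0] read 'b'  n0⇒n7  ** P2@[0:0]
[1] read 'a'  n7⇒n0 (via fail)
[2] read 'c'  n0⇒n1
[3] read 'b'  n1⇒n2  ** P0@[2:3],P2@[3:3]
[4] read 'c'  n2⇒n3
[5] read 'c'  n3⇒n4
[6] read 'a'  n4⇒n5
[7] read 'a'  n5⇒n6  ** P1@[2:7],P4@[3:7]
[8] read 'c'  n6⇒n1 (via fail)
[9] read 'a'  n1⇒n0 (via fail)
[10] read 'b'  n0⇒n7  ** P2@[10:10]
[11] read 'c'  n7⇒n13
[12] read 'a'  n13⇒n0 (via fail)
[13] read 'a'  n0⇒n0
[14] read 'a'  n0⇒n0
[15] read 'c'  n0⇒n1
[16] read 'c'  n1⇒n1 (via fail)
[17] read 'b'  n1⇒n2  ** P0@[16:17],P2@[17:17]
[18] read 'a'  n2⇒n0 (via fail)
[19] read 'c'  n0⇒n1
[20] read 'c'  n1⇒n1 (via fail)
[21] read 'b'  n1⇒n2  ** P0@[20:21],P2@[21:21]

Result: [[0,2],[3,0],[3,2],[7,1],[7,4],[10,2],[17,0],[17,2],[21,0],[21,2]]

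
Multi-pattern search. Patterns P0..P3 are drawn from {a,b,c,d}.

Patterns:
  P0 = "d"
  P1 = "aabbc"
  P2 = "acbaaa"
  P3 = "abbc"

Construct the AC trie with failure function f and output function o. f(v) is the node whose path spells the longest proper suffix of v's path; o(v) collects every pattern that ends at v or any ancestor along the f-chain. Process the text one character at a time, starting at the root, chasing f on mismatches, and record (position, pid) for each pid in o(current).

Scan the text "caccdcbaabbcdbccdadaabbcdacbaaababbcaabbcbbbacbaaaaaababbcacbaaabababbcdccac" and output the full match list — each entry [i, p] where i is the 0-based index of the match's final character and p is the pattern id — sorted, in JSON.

Build automaton:
Trie (insert patterns):
  n0 'ε': a→2 d→1
  n1 'd': ·  ←P0
  n2 'a': a→3 b→12 c→7
  n3 'aa': b→4
  n4 'aab': b→5
  n5 'aabb': c→6
  n6 'aabbc': ·  ←P1
  n7 'ac': b→8
  n8 'acb': a→9
  n9 'acba': a→10
  n10 'acbaa': a→11
  n11 'acbaaa': ·  ←P2
  n12 'ab': b→13
  n13 'abb': c→14
  n14 'abbc': ·  ←P3

Failure links (BFS by depth):
  n1('d'): parent n0 fail=0; on 'd' 0 → fail=0;  out {0}∪∅={0}
  n2('a'): parent n0 fail=0; on 'a' 0 → fail=0;  out ∅∪∅=∅
  n3('aa'): parent n2 fail=0; on 'a' 0 → fail=2;  out ∅∪∅=∅
  n7('ac'): parent n2 fail=0; on 'c' 0 → fail=0;  out ∅∪∅=∅
  n12('ab'): parent n2 fail=0; on 'b' 0 → fail=0;  out ∅∪∅=∅
  n4('aab'): parent n3 fail=2; on 'b' 2 → fail=12;  out ∅∪∅=∅
  n8('acb'): parent n7 fail=0; on 'b' 0 → fail=0;  out ∅∪∅=∅
  n13('abb'): parent n12 fail=0; on 'b' 0 → fail=0;  out ∅∪∅=∅
  n5('aabb'): parent n4 fail=12; on 'b' 12 → fail=13;  out ∅∪∅=∅
  n9('acba'): parent n8 fail=0; on 'a' 0 → fail=2;  out ∅∪∅=∅
  n14('abbc'): parent n13 fail=0; on 'c' 0 → fail=0;  out {3}∪∅={3}
  n6('aabbc'): parent n5 fail=13; on 'c' 13 → fail=14;  out {1}∪{3}={1,3}
  n10('acbaa'): parent n9 fail=2; on 'a' 2 → fail=3;  out ∅∪∅=∅
  n11('acbaaa'): parent n10 fail=3; on 'a' 3→2 → fail=3;  out {2}∪∅={2}

Run:
[0] read 'c'  n0⇒n0
[1] read 'a'  n0⇒n2
[2] read 'c'  n2⇒n7
[3] read 'c'  n7⇒n0 (via fail)
[4] read 'd'  n0⇒n1  emit P0@[4:4]
[5] read 'c'  n1⇒n0 (via fail)
[6] read 'b'  n0⇒n0
[7] read 'a'  n0⇒n2
[8] read 'a'  n2⇒n3
[9] read 'b'  n3⇒n4
[10] read 'b'  n4⇒n5
[11] read 'c'  n5⇒n6  emit P1@[7:11],P3@[8:11]
[12] read 'd'  n6⇒n1 (via fail)  emit P0@[12:12]
[13] read 'b'  n1⇒n0 (via fail)
[14] read 'c'  n0⇒n0
[15] read 'c'  n0⇒n0
[16] read 'd'  n0⇒n1  emit P0@[16:16]
[17] read 'a'  n1⇒n2 (via fail)
[18] read 'd'  n2⇒n1 (via fail)  emit P0@[18:18]
[19] read 'a'  n1⇒n2 (via fail)
[20] read 'a'  n2⇒n3
[21] read 'b'  n3⇒n4
[22] read 'b'  n4⇒n5
[23] read 'c'  n5⇒n6  emit P1@[19:23],P3@[20:23]
[24] read 'd'  n6⇒n1 (via fail)  emit P0@[24:24]
[25] read 'a'  n1⇒n2 (via fail)
[26] read 'c'  n2⇒n7
[27] read 'b'  n7⇒n8
[28] read 'a'  n8⇒n9
[29] read 'a'  n9⇒n10
[30] read 'a'  n10⇒n11  emit P2@[25:30]
[31] read 'b'  n11⇒n4 (via fail)
[32] read 'a'  n4⇒n2 (via fail)
[33] read 'b'  n2⇒n12
[34] read 'b'  n12⇒n13
[35] read 'c'  n13⇒n14  emit P3@[32:35]
[36] read 'a'  n14⇒n2 (via fail)
[37] read 'a'  n2⇒n3
[38] read 'b'  n3⇒n4
[39] read 'b'  n4⇒n5
[40] read 'c'  n5⇒n6  emit P1@[36:40],P3@[37:40]
[41] read 'b'  n6⇒n0 (via fail)
[42] read 'b'  n0⇒n0
[43] read 'b'  n0⇒n0
[44] read 'a'  n0⇒n2
[45] read 'c'  n2⇒n7
[46] read 'b'  n7⇒n8
[47] read 'a'  n8⇒n9
[48] read 'a'  n9⇒n10
[49] read 'a'  n10⇒n11  emit P2@[44:49]
[50] read 'a'  n11⇒n3 (via fail)
[51] read 'a'  n3⇒n3 (via fail)
[52] read 'a'  n3⇒n3 (via fail)
[53] read 'b'  n3⇒n4
[54] read 'a'  n4⇒n2 (via fail)
[55] read 'b'  n2⇒n12
[56] read 'b'  n12⇒n13
[57] read 'c'  n13⇒n14  emit P3@[54:57]
[58] read 'a'  n14⇒n2 (via fail)
[59] read 'c'  n2⇒n7
[60] read 'b'  n7⇒n8
[61] read 'a'  n8⇒n9
[62] read 'a'  n9⇒n10
[63] read 'a'  n10⇒n11  emit P2@[58:63]
[64] read 'b'  n11⇒n4 (via fail)
[65] read 'a'  n4⇒n2 (via fail)
[66] read 'b'  n2⇒n12
[67] read 'a'  n12⇒n2 (via fail)
[68] read 'b'  n2⇒n12
[69] read 'b'  n12⇒n13
[70] read 'c'  n13⇒n14  emit P3@[67:70]
[71] read 'd'  n14⇒n1 (via fail)  emit P0@[71:71]
[72] read 'c'  n1⇒n0 (via fail)
[73] read 'c'  n0⇒n0
[74] read 'a'  n0⇒n2
[75] read 'c'  n2⇒n7

Result: [[4,0],[11,1],[11,3],[12,0],[16,0],[18,0],[23,1],[23,3],[24,0],[30,2],[35,3],[40,1],[40,3],[49,2],[57,3],[63,2],[70,3],[71,0]]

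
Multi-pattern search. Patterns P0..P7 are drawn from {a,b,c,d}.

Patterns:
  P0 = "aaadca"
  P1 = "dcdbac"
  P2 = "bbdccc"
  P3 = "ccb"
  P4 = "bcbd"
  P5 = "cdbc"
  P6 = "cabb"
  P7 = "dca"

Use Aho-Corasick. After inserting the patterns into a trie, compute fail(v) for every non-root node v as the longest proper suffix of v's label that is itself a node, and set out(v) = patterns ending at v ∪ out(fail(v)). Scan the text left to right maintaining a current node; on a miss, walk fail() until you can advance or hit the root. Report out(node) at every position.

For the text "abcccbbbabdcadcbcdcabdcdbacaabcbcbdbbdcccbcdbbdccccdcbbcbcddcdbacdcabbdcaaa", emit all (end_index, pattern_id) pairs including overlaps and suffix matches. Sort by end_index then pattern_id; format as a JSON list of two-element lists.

Build automaton:
Trie nodes:
  n0 'ε': a→1 b→13 c→19 d→7
  n1 'a': a→2
  n2 'aa': a→3
  n3 'aaa': d→4
  n4 'aaad': c→5
  n5 'aaadc': a→6
  n6 'aaadca': ·  ←P0
  n7 'd': c→8
  n8 'dc': a→31 d→9
  n9 'dcd': b→10
  n10 'dcdb': a→11
  n11 'dcdba': c→12
  n12 'dcdbac': ·  ←P1
  n13 'b': b→14 c→22
  n14 'bb': d→15
  n15 'bbd': c→16
  n16 'bbdc': c→17
  n17 'bbdcc': c→18
  n18 'bbdccc': ·  ←P2
  n19 'c': a→28 c→20 d→25
  n20 'cc': b→21
  n21 'ccb': ·  ←P3
  n22 'bc': b→23
  n23 'bcb': d→24
  n24 'bcbd': ·  ←P4
  n25 'cd': b→26
  n26 'cdb': c→27
  n27 'cdbc': ·  ←P5
  n28 'ca': b→29
  n29 'cab': b→30
  n30 'cabb': ·  ←P6
  n31 'dca': ·  ←P7

Failure links (BFS by depth):
  n1('a'): parent n0 fail=0; on 'a' 0 → fail=0;  out ∅∪∅=∅
  n7('d'): parent n0 fail=0; on 'd' 0 → fail=0;  out ∅∪∅=∅
  n13('b'): parent n0 fail=0; on 'b' 0 → fail=0;  out ∅∪∅=∅
  n19('c'): parent n0 fail=0; on 'c' 0 → fail=0;  out ∅∪∅=∅
  n2('aa'): parent n1 fail=0; on 'a' 0 → fail=1;  out ∅∪∅=∅
  n8('dc'): parent n7 fail=0; on 'c' 0 → fail=19;  out ∅∪∅=∅
  n14('bb'): parent n13 fail=0; on 'b' 0 → fail=13;  out ∅∪∅=∅
  n20('cc'): parent n19 fail=0; on 'c' 0 → fail=19;  out ∅∪∅=∅
  n22('bc'): parent n13 fail=0; on 'c' 0 → fail=19;  out ∅∪∅=∅
  n25('cd'): parent n19 fail=0; on 'd' 0 → fail=7;  out ∅∪∅=∅
  n28('ca'): parent n19 fail=0; on 'a' 0 → fail=1;  out ∅∪∅=∅
  n3('aaa'): parent n2 fail=1; on 'a' 1 → fail=2;  out ∅∪∅=∅
  n9('dcd'): parent n8 fail=19; on 'd' 19 → fail=25;  out ∅∪∅=∅
  n15('bbd'): parent n14 fail=13; on 'd' 13→0 → fail=7;  out ∅∪∅=∅
  n21('ccb'): parent n20 fail=19; on 'b' 19→0 → fail=13;  out {3}∪∅={3}
  n23('bcb'): parent n22 fail=19; on 'b' 19→0 → fail=13;  out ∅∪∅=∅
  n26('cdb'): parent n25 fail=7; on 'b' 7→0 → fail=13;  out ∅∪∅=∅
  n29('cab'): parent n28 fail=1; on 'b' 1→0 → fail=13;  out ∅∪∅=∅
  n31('dca'): parent n8 fail=19; on 'a' 19 → fail=28;  out {7}∪∅={7}
  n4('aaad'): parent n3 fail=2; on 'd' 2→1→0 → fail=7;  out ∅∪∅=∅
  n10('dcdb'): parent n9 fail=25; on 'b' 25 → fail=26;  out ∅∪∅=∅
  n16('bbdc'): parent n15 fail=7; on 'c' 7 → fail=8;  out ∅∪∅=∅
  n24('bcbd'): parent n23 fail=13; on 'd' 13→0 → fail=7;  out {4}∪∅={4}
  n27('cdbc'): parent n26 fail=13; on 'c' 13 → fail=22;  out {5}∪∅={5}
  n30('cabb'): parent n29 fail=13; on 'b' 13 → fail=14;  out {6}∪∅={6}
  n5('aaadc'): parent n4 fail=7; on 'c' 7 → fail=8;  out ∅∪∅=∅
  n11('dcdba'): parent n10 fail=26; on 'a' 26→13→0 → fail=1;  out ∅∪∅=∅
  n17('bbdcc'): parent n16 fail=8; on 'c' 8→19 → fail=20;  out ∅∪∅=∅
  n6('aaadca'): parent n5 fail=8; on 'a' 8 → fail=31;  out {0}∪{7}={0,7}
  n12('dcdbac'): parent n11 fail=1; on 'c' 1→0 → fail=19;  out {1}∪∅={1}
  n18('bbdccc'): parent n17 fail=20; on 'c' 20→19 → fail=20;  out {2}∪∅={2}

Text stream:
pos 0 'a': at 1
pos 1 'b': at 13 ·f
pos 2 'c': at 22
pos 3 'c': at 20 ·f
pos 4 'c': at 20 ·f
pos 5 'b': at 21  emit P3@[3:5]
pos 6 'b': at 14 ·f
pos 7 'b': at 14 ·f
pos 8 'a': at 1 ·f
pos 9 'b': at 13 ·f
pos 10 'd': at 7 ·f
pos 11 'c': at 8
pos 12 'a': at 31  emit P7@[10:12]
pos 13 'd': at 7 ·f
pos 14 'c': at 8
pos 15 'b': at 13 ·f
pos 16 'c': at 22
pos 17 'd': at 25 ·f
pos 18 'c': at 8 ·f
pos 19 'a': at 31  emit P7@[17:19]
pos 20 'b': at 29 ·f
pos 21 'd': at 7 ·f
pos 22 'c': at 8
pos 23 'd': at 9
pos 24 'b': at 10
pos 25 'a': at 11
pos 26 'c': at 12  emit P1@[21:26]
pos 27 'a': at 28 ·f
pos 28 'a': at 2 ·f
pos 29 'b': at 13 ·f
pos 30 'c': at 22
pos 31 'b': at 23
pos 32 'c': at 22 ·f
pos 33 'b': at 23
pos 34 'd': at 24  emit P4@[31:34]
pos 35 'b': at 13 ·f
pos 36 'b': at 14
pos 37 'd': at 15
pos 38 'c': at 16
pos 39 'c': at 17
pos 40 'c': at 18  emit P2@[35:40]
pos 41 'b': at 21 ·f  emit P3@[39:41]
pos 42 'c': at 22 ·f
pos 43 'd': at 25 ·f
pos 44 'b': at 26
pos 45 'b': at 14 ·f
pos 46 'd': at 15
pos 47 'c': at 16
pos 48 'c': at 17
pos 49 'c': at 18  emit P2@[44:49]
pos 50 'c': at 20 ·f
pos 51 'd': at 25 ·f
pos 52 'c': at 8 ·f
pos 53 'b': at 13 ·f
pos 54 'b': at 14
pos 55 'c': at 22 ·f
pos 56 'b': at 23
pos 57 'c': at 22 ·f
pos 58 'd': at 25 ·f
pos 59 'd': at 7 ·f
pos 60 'c': at 8
pos 61 'd': at 9
pos 62 'b': at 10
pos 63 'a': at 11
pos 64 'c': at 12  emit P1@[59:64]
pos 65 'd': at 25 ·f
pos 66 'c': at 8 ·f
pos 67 'a': at 31  emit P7@[65:67]
pos 68 'b': at 29 ·f
pos 69 'b': at 30  emit P6@[66:69]
pos 70 'd': at 15 ·f
pos 71 'c': at 16
pos 72 'a': at 31 ·f  emit P7@[70:72]
pos 73 'a': at 2 ·f
pos 74 'a': at 3

Matches: [[5,3],[12,7],[19,7],[26,1],[34,4],[40,2],[41,3],[49,2],[64,1],[67,7],[69,6],[72,7]]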